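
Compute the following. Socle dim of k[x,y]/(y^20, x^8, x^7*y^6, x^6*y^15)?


Socle = ann(m) = span of standard monomials u with x*u, y*u in I (staircase corners).
Minimal generators: x^8, x^7*y^6, x^6*y^15, y^20
Corners: x^5y^19, x^6y^14, x^7y^5
Socle dim=3


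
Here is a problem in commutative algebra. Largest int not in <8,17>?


gcd(8,17)=1 => F=ab-a-b=8*17-8-17=136-25=111


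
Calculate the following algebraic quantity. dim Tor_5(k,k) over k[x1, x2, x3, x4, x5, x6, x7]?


Koszul: C(n,i)=C(7,5)=21


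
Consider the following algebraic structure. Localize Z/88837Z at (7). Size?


7-primary part: 88837=7^4*37
Size=7^4=2401


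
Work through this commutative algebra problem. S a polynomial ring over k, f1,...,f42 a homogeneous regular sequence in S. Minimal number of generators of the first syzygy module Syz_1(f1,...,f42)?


Regular sequence => Koszul complex is the minimal free resolution.
Syz_1 minimally generated by Koszul relations f_i*e_j - f_j*e_i (i<j): mu(Syz_1) = beta_2 = C(m,2) = m(m-1)/2
m=42
42*41/2 = 861


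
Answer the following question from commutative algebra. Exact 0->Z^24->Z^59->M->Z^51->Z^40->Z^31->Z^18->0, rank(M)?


Alt sum=0:
(-1)^0*24 + (-1)^1*59 + (-1)^2*? + (-1)^3*51 + (-1)^4*40 + (-1)^5*31 + (-1)^6*18=0
rank(M)=59


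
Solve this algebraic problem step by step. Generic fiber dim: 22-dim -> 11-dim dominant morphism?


dim(fiber)=dim(X)-dim(Y)=22-11=11


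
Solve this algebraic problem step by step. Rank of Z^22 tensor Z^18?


rank(M(x)N) = rank(M)*rank(N)
22*18 = 396


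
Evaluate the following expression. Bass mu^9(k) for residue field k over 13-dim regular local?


C(n,i)=C(13,9)=715


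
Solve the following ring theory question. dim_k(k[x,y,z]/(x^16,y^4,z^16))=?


Basis: x^iy^jz^k, i<16,j<4,k<16
16*4*16=1024


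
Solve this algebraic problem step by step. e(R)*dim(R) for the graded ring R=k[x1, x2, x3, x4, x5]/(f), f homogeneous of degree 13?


e(R)=deg(f)=13, dim(R)=5-1=4
e*dim=13*4=52


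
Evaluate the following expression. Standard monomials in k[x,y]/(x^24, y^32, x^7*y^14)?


k[x,y]/I, I = (x^24, y^32, x^7*y^14)
Rect: 24x32=768. Corner: (24-7)x(32-14)=306.
dim = 768-306 = 462


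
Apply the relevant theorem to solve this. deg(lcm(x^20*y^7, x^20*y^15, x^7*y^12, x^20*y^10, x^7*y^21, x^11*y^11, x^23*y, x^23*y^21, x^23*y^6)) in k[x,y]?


lcm = componentwise max:
x: max(20,20,7,20,7,11,23,23,23)=23
y: max(7,15,12,10,21,11,1,21,6)=21
Total=23+21=44


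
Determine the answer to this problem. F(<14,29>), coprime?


gcd(14,29)=1 => F=ab-a-b=14*29-14-29=406-43=363


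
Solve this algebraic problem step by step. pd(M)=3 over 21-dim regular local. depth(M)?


pd+depth=depth(R)=21
depth=21-3=18


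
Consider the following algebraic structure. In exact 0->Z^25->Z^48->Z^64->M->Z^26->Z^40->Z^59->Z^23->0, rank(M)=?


Alt sum=0:
(-1)^0*25 + (-1)^1*48 + (-1)^2*64 + (-1)^3*? + (-1)^4*26 + (-1)^5*40 + (-1)^6*59 + (-1)^7*23=0
rank(M)=63


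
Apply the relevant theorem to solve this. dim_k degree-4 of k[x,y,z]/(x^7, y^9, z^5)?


Need i<7, j<9, k<5 with i+j+k=4.
For each i, j ranges over max(0,4-i-4)..min(8,4-i):
  i=0: j in [0,4] -> 5
  i=1: j in [0,3] -> 4
  i=2: j in [0,2] -> 3
  i=3: j in [0,1] -> 2
  i=4: j in [0,0] -> 1
H(4) = 5+4+3+2+1 = 15


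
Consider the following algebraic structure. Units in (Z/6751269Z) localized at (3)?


Local ring = Z/19683Z.
phi(19683) = 3^8*(3-1) = 13122


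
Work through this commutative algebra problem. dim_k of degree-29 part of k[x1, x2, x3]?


C(d+n-1,n-1)=C(31,2)=465


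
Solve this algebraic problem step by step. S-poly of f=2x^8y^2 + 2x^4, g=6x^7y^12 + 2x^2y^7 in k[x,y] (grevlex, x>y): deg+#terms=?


LT(f)=2x^8y^2, LT(g)=6x^7y^12
lcm(LM)=x^8y^12
S(f,g) (scaled by 12 to clear denominators) = 6y^10*f - 2x*g = 12x^4y^10 - 4x^3y^7
2 terms, deg 14.
14+2=16


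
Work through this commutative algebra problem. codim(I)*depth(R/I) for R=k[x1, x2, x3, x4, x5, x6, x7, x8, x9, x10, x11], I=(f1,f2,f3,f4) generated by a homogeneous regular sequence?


codim=4, depth=dim(R/I)=11-4=7
Product=4*7=28


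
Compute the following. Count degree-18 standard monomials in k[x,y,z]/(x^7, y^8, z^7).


Need i<7, j<8, k<7 with i+j+k=18.
For each i, j ranges over max(0,18-i-6)..min(7,18-i):
  i=0: j in [12,7] -> 0
  i=1: j in [11,7] -> 0
  i=2: j in [10,7] -> 0
  i=3: j in [9,7] -> 0
  i=4: j in [8,7] -> 0
  i=5: j in [7,7] -> 1
  i=6: j in [6,7] -> 2
H(18) = 0+0+0+0+0+1+2 = 3


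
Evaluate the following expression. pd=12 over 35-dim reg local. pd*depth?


pd+depth=35
depth=35-12=23
pd*depth=12*23=276


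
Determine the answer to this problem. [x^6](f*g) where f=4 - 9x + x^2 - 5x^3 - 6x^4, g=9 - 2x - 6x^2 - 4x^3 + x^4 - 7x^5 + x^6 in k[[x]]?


[x^6] = sum a_i*b_j, i+j=6
  4*1=4
  -9*-7=63
  1*1=1
  -5*-4=20
  -6*-6=36
Sum=124


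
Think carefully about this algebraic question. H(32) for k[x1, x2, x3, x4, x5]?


C(d+n-1,n-1)=C(36,4)=58905


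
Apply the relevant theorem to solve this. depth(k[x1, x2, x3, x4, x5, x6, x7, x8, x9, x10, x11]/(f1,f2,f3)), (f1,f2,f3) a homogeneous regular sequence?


depth(R)=11
depth(R/I)=11-3=8


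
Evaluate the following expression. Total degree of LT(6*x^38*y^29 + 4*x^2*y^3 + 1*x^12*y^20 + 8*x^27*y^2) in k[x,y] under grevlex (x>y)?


LT: 6*x^38*y^29
deg_x=38, deg_y=29
Total=38+29=67


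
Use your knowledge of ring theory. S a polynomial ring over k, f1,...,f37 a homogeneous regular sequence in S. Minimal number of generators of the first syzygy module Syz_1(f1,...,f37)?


Regular sequence => Koszul complex is the minimal free resolution.
Syz_1 minimally generated by Koszul relations f_i*e_j - f_j*e_i (i<j): mu(Syz_1) = beta_2 = C(m,2) = m(m-1)/2
m=37
37*36/2 = 666


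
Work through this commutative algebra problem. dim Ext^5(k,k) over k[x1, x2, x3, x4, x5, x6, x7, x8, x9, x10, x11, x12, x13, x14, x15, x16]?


C(n,i)=C(16,5)=4368


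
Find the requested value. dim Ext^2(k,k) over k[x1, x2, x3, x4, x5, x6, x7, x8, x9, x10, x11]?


C(n,i)=C(11,2)=55


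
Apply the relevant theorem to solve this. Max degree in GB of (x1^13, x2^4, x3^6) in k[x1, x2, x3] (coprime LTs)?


Pure powers, coprime LTs => already GB.
Degrees: 13, 4, 6
Max=13


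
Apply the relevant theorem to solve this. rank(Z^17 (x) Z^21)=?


rank(M(x)N) = rank(M)*rank(N)
17*21 = 357


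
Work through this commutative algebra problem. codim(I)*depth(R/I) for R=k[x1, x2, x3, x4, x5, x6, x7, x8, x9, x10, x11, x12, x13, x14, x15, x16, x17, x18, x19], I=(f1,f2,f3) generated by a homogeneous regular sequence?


codim=3, depth=dim(R/I)=19-3=16
Product=3*16=48


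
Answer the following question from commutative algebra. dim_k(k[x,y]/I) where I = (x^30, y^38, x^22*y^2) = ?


k[x,y]/I, I = (x^30, y^38, x^22*y^2)
Rect: 30x38=1140. Corner: (30-22)x(38-2)=288.
dim = 1140-288 = 852


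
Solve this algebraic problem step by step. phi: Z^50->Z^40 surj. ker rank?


rank(ker) = 50-40 = 10


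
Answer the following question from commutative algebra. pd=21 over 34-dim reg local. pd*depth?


pd+depth=34
depth=34-21=13
pd*depth=21*13=273


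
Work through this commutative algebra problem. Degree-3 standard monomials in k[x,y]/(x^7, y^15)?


k[x,y], I = (x^7, y^15), d = 3
Need i < 7 and d-i < 15.
Range: 0 <= i <= 3.
H(3) = 4


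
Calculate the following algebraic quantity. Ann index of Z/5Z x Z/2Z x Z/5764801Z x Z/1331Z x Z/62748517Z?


Exponent = lcm of the cyclic orders; pairwise coprime => product.
5^1*2^1*7^8*11^3*13^7=5*2*5764801*1331*62748517=4814662417352057270


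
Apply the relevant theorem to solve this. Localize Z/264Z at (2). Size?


2-primary part: 264=2^3*33
Size=2^3=8


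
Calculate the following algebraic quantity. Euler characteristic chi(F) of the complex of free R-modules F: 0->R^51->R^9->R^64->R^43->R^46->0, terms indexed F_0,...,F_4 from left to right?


chi = sum (-1)^i * rank:
(-1)^0*51=51
(-1)^1*9=-9
(-1)^2*64=64
(-1)^3*43=-43
(-1)^4*46=46
chi=109


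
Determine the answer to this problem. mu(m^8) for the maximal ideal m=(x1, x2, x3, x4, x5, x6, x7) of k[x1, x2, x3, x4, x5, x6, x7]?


Graded Nakayama: mu(m^d) = dim_k (m^d/m^(d+1)) = #degree-8 monomials in 7 vars
C(n+d-1,d)=C(14,8)=3003


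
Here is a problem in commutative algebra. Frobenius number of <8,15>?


gcd(8,15)=1 => F=ab-a-b=8*15-8-15=120-23=97


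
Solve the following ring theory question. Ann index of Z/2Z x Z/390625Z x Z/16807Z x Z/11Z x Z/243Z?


Exponent = lcm of the cyclic orders; pairwise coprime => product.
2^1*5^8*7^5*11^1*3^5=2*390625*16807*11*243=35097742968750


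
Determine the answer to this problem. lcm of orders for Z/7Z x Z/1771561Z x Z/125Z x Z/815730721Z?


Exponent = lcm of the cyclic orders; pairwise coprime => product.
7^1*11^6*5^3*13^8=7*1771561*125*815730721=1264477140347295875


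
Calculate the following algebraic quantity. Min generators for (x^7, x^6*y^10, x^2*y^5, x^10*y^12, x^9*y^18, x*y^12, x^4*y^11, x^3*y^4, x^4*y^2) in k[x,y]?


Remove redundant (divisible by others).
x^4*y^11 redundant.
x^9*y^18 redundant.
x^6*y^10 redundant.
x^10*y^12 redundant.
Min: x^7, x^4*y^2, x^3*y^4, x^2*y^5, x*y^12
Count=5


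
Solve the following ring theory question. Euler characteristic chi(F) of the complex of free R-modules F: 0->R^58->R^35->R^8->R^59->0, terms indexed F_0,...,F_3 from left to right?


chi = sum (-1)^i * rank:
(-1)^0*58=58
(-1)^1*35=-35
(-1)^2*8=8
(-1)^3*59=-59
chi=-28


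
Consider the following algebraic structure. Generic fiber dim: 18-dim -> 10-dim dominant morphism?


dim(fiber)=dim(X)-dim(Y)=18-10=8


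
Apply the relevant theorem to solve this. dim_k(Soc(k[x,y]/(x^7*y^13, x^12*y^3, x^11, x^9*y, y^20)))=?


Socle = ann(m) = span of standard monomials u with x*u, y*u in I (staircase corners).
Redundant generators: x^12*y^3
Minimal generators: x^11, x^9*y, x^7*y^13, y^20
Corners: x^6y^19, x^8y^12, x^10
Socle dim=3


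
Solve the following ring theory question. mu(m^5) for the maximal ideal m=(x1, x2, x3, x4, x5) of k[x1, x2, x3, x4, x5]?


Graded Nakayama: mu(m^d) = dim_k (m^d/m^(d+1)) = #degree-5 monomials in 5 vars
C(n+d-1,d)=C(9,5)=126


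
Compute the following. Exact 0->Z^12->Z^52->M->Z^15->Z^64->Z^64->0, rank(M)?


Alt sum=0:
(-1)^0*12 + (-1)^1*52 + (-1)^2*? + (-1)^3*15 + (-1)^4*64 + (-1)^5*64=0
rank(M)=55


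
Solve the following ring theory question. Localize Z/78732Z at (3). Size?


3-primary part: 78732=3^9*4
Size=3^9=19683


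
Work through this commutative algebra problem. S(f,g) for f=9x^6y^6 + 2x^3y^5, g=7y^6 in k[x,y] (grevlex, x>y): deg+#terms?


LT(f)=9x^6y^6, LT(g)=7y^6
lcm(LM)=x^6y^6
S(f,g) (scaled by 63 to clear denominators) = 7*f - 9x^6*g = 14x^3y^5
1 terms, deg 8.
8+1=9


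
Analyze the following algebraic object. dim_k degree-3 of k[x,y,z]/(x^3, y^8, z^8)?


Need i<3, j<8, k<8 with i+j+k=3.
For each i, j ranges over max(0,3-i-7)..min(7,3-i):
  i=0: j in [0,3] -> 4
  i=1: j in [0,2] -> 3
  i=2: j in [0,1] -> 2
H(3) = 4+3+2 = 9


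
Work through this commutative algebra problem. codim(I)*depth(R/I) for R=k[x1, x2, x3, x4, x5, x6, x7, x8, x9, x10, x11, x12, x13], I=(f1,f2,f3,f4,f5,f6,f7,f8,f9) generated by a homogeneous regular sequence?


codim=9, depth=dim(R/I)=13-9=4
Product=9*4=36


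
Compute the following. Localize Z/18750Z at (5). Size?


5-primary part: 18750=5^5*6
Size=5^5=3125


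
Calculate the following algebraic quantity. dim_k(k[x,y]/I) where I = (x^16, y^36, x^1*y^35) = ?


k[x,y]/I, I = (x^16, y^36, x^1*y^35)
Rect: 16x36=576. Corner: (16-1)x(36-35)=15.
dim = 576-15 = 561


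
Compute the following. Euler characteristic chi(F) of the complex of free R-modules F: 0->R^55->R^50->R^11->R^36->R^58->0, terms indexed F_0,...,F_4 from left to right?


chi = sum (-1)^i * rank:
(-1)^0*55=55
(-1)^1*50=-50
(-1)^2*11=11
(-1)^3*36=-36
(-1)^4*58=58
chi=38


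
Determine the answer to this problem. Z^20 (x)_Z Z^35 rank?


rank(M(x)N) = rank(M)*rank(N)
20*35 = 700


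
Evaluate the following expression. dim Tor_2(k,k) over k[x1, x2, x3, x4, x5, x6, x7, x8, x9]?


Koszul: C(n,i)=C(9,2)=36


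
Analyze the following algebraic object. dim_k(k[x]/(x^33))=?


Basis: 1,x,...,x^32
dim=33


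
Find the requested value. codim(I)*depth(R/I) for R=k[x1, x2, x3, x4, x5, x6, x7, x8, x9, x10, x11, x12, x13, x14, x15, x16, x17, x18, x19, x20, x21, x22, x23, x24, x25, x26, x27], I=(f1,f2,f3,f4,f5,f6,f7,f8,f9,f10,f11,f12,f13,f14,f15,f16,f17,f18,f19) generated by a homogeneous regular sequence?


codim=19, depth=dim(R/I)=27-19=8
Product=19*8=152


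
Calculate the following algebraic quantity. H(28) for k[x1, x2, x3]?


C(d+n-1,n-1)=C(30,2)=435


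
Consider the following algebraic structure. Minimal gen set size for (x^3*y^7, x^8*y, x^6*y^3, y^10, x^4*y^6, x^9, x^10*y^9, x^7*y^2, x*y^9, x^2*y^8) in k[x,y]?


Remove redundant (divisible by others).
x^10*y^9 redundant.
Min: x^9, x^8*y, x^7*y^2, x^6*y^3, x^4*y^6, x^3*y^7, x^2*y^8, x*y^9, y^10
Count=9


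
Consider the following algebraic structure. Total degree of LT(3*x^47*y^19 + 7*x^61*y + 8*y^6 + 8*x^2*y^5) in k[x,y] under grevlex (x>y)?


LT: 3*x^47*y^19
deg_x=47, deg_y=19
Total=47+19=66


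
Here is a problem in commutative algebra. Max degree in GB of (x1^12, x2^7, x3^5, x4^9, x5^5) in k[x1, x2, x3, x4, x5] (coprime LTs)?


Pure powers, coprime LTs => already GB.
Degrees: 12, 7, 5, 9, 5
Max=12


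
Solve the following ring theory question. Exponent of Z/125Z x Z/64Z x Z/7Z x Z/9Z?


Exponent = lcm of the cyclic orders; pairwise coprime => product.
5^3*2^6*7^1*3^2=125*64*7*9=504000


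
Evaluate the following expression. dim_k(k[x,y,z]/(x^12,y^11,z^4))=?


Basis: x^iy^jz^k, i<12,j<11,k<4
12*11*4=528


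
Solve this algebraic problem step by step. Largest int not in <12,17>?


gcd(12,17)=1 => F=ab-a-b=12*17-12-17=204-29=175


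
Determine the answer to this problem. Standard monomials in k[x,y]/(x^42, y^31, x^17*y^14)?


k[x,y]/I, I = (x^42, y^31, x^17*y^14)
Rect: 42x31=1302. Corner: (42-17)x(31-14)=425.
dim = 1302-425 = 877


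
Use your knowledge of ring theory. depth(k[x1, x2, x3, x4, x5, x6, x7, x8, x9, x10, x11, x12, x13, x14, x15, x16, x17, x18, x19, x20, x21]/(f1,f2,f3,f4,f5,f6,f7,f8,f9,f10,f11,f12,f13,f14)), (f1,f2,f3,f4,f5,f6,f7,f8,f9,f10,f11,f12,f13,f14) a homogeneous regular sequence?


depth(R)=21
depth(R/I)=21-14=7


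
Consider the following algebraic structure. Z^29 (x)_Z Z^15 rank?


rank(M(x)N) = rank(M)*rank(N)
29*15 = 435


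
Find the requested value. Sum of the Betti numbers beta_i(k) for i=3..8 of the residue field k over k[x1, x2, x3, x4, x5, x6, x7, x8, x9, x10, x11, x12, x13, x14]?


Koszul resolution: beta_i(k)=C(n,i), n=14
C(14,3)=364, C(14,4)=1001, C(14,5)=2002, C(14,6)=3003, C(14,7)=3432, C(14,8)=3003
Sum=12805


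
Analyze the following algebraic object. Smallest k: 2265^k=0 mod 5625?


2265^k mod 5625:
k=1: 2265
k=2: 225
k=3: 3375
k=4: 0
First zero at k = 4


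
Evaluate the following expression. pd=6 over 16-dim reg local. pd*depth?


pd+depth=16
depth=16-6=10
pd*depth=6*10=60


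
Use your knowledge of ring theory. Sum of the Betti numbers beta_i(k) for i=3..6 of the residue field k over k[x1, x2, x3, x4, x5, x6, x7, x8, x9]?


Koszul resolution: beta_i(k)=C(n,i), n=9
C(9,3)=84, C(9,4)=126, C(9,5)=126, C(9,6)=84
Sum=420


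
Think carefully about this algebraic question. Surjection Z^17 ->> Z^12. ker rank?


rank(ker) = 17-12 = 5


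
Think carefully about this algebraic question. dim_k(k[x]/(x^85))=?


Basis: 1,x,...,x^84
dim=85


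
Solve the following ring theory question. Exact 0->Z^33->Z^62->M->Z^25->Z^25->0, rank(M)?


Alt sum=0:
(-1)^0*33 + (-1)^1*62 + (-1)^2*? + (-1)^3*25 + (-1)^4*25=0
rank(M)=29


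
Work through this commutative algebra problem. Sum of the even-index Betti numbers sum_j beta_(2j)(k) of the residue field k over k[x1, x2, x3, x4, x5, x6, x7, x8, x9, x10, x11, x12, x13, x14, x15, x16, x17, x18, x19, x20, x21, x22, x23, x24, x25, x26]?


Koszul resolution: beta_i(k)=C(n,i), n=26
sum_even C(26,i) = 2^(n-1) = 2^25 = 33554432


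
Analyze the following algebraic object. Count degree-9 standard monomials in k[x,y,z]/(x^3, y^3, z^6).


Need i<3, j<3, k<6 with i+j+k=9.
For each i, j ranges over max(0,9-i-5)..min(2,9-i):
  i=0: j in [4,2] -> 0
  i=1: j in [3,2] -> 0
  i=2: j in [2,2] -> 1
H(9) = 0+0+1 = 1


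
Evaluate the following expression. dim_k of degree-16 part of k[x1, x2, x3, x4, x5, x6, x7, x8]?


C(d+n-1,n-1)=C(23,7)=245157


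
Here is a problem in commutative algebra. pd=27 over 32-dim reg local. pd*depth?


pd+depth=32
depth=32-27=5
pd*depth=27*5=135


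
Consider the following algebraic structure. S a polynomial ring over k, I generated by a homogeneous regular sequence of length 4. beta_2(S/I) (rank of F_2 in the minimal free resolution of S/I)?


Regular sequence => Koszul complex is the minimal free resolution.
Syz_1 minimally generated by Koszul relations f_i*e_j - f_j*e_i (i<j): mu(Syz_1) = beta_2 = C(m,2) = m(m-1)/2
m=4
4*3/2 = 6


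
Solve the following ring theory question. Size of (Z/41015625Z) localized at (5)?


5-primary part: 41015625=5^9*21
Size=5^9=1953125


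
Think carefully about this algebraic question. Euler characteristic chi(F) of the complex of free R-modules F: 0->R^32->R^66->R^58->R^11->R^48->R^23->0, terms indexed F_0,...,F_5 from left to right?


chi = sum (-1)^i * rank:
(-1)^0*32=32
(-1)^1*66=-66
(-1)^2*58=58
(-1)^3*11=-11
(-1)^4*48=48
(-1)^5*23=-23
chi=38


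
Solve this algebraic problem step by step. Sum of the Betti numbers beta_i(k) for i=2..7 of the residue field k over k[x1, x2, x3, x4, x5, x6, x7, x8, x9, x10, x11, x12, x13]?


Koszul resolution: beta_i(k)=C(n,i), n=13
C(13,2)=78, C(13,3)=286, C(13,4)=715, C(13,5)=1287, C(13,6)=1716, C(13,7)=1716
Sum=5798


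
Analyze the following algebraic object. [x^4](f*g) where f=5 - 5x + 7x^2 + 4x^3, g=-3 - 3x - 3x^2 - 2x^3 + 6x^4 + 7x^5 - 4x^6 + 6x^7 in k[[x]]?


[x^4] = sum a_i*b_j, i+j=4
  5*6=30
  -5*-2=10
  7*-3=-21
  4*-3=-12
Sum=7


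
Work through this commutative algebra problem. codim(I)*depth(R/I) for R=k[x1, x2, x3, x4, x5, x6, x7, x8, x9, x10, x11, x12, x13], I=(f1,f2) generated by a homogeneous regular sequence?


codim=2, depth=dim(R/I)=13-2=11
Product=2*11=22


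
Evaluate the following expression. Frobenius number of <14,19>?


gcd(14,19)=1 => F=ab-a-b=14*19-14-19=266-33=233


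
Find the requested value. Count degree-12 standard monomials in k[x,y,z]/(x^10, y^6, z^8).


Need i<10, j<6, k<8 with i+j+k=12.
For each i, j ranges over max(0,12-i-7)..min(5,12-i):
  i=0: j in [5,5] -> 1
  i=1: j in [4,5] -> 2
  i=2: j in [3,5] -> 3
  i=3: j in [2,5] -> 4
  i=4: j in [1,5] -> 5
  i=5: j in [0,5] -> 6
  i=6: j in [0,5] -> 6
  i=7: j in [0,5] -> 6
  i=8: j in [0,4] -> 5
  i=9: j in [0,3] -> 4
H(12) = 1+2+3+4+5+6+6+6+5+4 = 42


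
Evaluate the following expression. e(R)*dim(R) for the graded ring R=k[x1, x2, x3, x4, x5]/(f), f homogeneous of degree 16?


e(R)=deg(f)=16, dim(R)=5-1=4
e*dim=16*4=64


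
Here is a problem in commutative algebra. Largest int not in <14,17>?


gcd(14,17)=1 => F=ab-a-b=14*17-14-17=238-31=207


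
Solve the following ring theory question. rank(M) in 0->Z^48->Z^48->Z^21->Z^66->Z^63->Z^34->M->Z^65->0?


Alt sum=0:
(-1)^0*48 + (-1)^1*48 + (-1)^2*21 + (-1)^3*66 + (-1)^4*63 + (-1)^5*34 + (-1)^6*? + (-1)^7*65=0
rank(M)=81


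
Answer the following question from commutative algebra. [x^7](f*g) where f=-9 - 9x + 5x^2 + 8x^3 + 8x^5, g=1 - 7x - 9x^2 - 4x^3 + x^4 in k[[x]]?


[x^7] = sum a_i*b_j, i+j=7
  8*1=8
  8*-9=-72
Sum=-64


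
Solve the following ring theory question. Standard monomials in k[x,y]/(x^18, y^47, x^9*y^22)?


k[x,y]/I, I = (x^18, y^47, x^9*y^22)
Rect: 18x47=846. Corner: (18-9)x(47-22)=225.
dim = 846-225 = 621


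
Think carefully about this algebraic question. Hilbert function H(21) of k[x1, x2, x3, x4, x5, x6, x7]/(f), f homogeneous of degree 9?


C(27,6)-C(18,6)=296010-18564=277446


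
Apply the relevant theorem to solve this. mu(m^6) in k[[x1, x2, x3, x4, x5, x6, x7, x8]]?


C(n+d-1,d)=C(13,6)=1716


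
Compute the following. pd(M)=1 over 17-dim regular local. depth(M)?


pd+depth=depth(R)=17
depth=17-1=16


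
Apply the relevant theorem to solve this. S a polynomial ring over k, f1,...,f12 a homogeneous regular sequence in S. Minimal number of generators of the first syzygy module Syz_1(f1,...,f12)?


Regular sequence => Koszul complex is the minimal free resolution.
Syz_1 minimally generated by Koszul relations f_i*e_j - f_j*e_i (i<j): mu(Syz_1) = beta_2 = C(m,2) = m(m-1)/2
m=12
12*11/2 = 66


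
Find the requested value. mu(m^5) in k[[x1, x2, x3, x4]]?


C(n+d-1,d)=C(8,5)=56


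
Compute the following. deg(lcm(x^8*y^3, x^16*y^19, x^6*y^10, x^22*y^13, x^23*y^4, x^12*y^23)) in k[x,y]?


lcm = componentwise max:
x: max(8,16,6,22,23,12)=23
y: max(3,19,10,13,4,23)=23
Total=23+23=46


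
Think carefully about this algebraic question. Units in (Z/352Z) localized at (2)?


Local ring = Z/32Z.
phi(32) = 2^4*(2-1) = 16


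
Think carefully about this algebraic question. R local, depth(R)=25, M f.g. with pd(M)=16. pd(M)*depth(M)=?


pd+depth=25
depth=25-16=9
pd*depth=16*9=144


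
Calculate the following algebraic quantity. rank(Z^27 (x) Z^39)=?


rank(M(x)N) = rank(M)*rank(N)
27*39 = 1053


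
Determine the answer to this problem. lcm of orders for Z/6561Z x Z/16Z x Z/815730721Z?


Exponent = lcm of the cyclic orders; pairwise coprime => product.
3^8*2^4*13^8=6561*16*815730721=85632148167696


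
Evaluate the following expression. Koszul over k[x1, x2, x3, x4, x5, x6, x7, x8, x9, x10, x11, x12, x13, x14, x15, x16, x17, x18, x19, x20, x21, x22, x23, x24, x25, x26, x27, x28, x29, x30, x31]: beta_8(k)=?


C(n,i)=C(31,8)=7888725


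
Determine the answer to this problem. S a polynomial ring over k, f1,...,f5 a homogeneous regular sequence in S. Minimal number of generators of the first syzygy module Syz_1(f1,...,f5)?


Regular sequence => Koszul complex is the minimal free resolution.
Syz_1 minimally generated by Koszul relations f_i*e_j - f_j*e_i (i<j): mu(Syz_1) = beta_2 = C(m,2) = m(m-1)/2
m=5
5*4/2 = 10


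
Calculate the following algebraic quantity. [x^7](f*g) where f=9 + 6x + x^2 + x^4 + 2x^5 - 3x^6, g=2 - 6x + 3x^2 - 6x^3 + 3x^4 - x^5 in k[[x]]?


[x^7] = sum a_i*b_j, i+j=7
  1*-1=-1
  1*-6=-6
  2*3=6
  -3*-6=18
Sum=17


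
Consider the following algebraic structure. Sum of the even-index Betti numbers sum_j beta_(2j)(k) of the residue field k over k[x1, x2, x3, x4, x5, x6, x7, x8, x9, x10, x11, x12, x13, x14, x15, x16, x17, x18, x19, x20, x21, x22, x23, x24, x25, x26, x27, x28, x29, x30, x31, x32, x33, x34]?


Koszul resolution: beta_i(k)=C(n,i), n=34
sum_even C(34,i) = 2^(n-1) = 2^33 = 8589934592


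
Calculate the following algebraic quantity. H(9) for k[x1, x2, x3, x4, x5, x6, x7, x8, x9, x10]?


C(d+n-1,n-1)=C(18,9)=48620


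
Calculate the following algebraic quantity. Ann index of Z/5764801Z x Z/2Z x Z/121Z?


Exponent = lcm of the cyclic orders; pairwise coprime => product.
7^8*2^1*11^2=5764801*2*121=1395081842


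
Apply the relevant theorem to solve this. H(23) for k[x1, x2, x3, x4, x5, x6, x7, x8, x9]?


C(d+n-1,n-1)=C(31,8)=7888725


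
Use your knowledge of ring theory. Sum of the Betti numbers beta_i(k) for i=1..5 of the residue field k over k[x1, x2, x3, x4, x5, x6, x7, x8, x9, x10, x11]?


Koszul resolution: beta_i(k)=C(n,i), n=11
C(11,1)=11, C(11,2)=55, C(11,3)=165, C(11,4)=330, C(11,5)=462
Sum=1023


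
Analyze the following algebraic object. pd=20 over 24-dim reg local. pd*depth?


pd+depth=24
depth=24-20=4
pd*depth=20*4=80


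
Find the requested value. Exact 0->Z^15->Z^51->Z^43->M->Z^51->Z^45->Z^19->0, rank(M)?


Alt sum=0:
(-1)^0*15 + (-1)^1*51 + (-1)^2*43 + (-1)^3*? + (-1)^4*51 + (-1)^5*45 + (-1)^6*19=0
rank(M)=32


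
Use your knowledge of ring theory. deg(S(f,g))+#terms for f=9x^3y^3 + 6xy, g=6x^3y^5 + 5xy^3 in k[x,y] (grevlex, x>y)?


LT(f)=9x^3y^3, LT(g)=6x^3y^5
lcm(LM)=x^3y^5
S(f,g) (scaled by 54 to clear denominators) = 6y^2*f - 9*g = -9xy^3
1 terms, deg 4.
4+1=5


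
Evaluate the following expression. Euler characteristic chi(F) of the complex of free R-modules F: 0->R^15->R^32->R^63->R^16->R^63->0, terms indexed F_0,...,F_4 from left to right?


chi = sum (-1)^i * rank:
(-1)^0*15=15
(-1)^1*32=-32
(-1)^2*63=63
(-1)^3*16=-16
(-1)^4*63=63
chi=93


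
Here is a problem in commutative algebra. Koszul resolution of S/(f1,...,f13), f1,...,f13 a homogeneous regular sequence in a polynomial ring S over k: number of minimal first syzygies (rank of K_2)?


Regular sequence => Koszul complex is the minimal free resolution.
Syz_1 minimally generated by Koszul relations f_i*e_j - f_j*e_i (i<j): mu(Syz_1) = beta_2 = C(m,2) = m(m-1)/2
m=13
13*12/2 = 78


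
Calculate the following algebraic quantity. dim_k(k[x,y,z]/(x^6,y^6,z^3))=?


Basis: x^iy^jz^k, i<6,j<6,k<3
6*6*3=108


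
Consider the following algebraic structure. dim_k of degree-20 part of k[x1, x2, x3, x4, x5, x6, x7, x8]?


C(d+n-1,n-1)=C(27,7)=888030


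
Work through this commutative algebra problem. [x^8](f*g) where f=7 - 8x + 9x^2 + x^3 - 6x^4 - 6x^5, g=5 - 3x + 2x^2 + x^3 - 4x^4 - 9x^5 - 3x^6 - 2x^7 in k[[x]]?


[x^8] = sum a_i*b_j, i+j=8
  -8*-2=16
  9*-3=-27
  1*-9=-9
  -6*-4=24
  -6*1=-6
Sum=-2


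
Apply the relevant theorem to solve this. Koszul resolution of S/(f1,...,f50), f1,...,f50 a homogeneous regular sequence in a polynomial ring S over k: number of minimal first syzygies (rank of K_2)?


Regular sequence => Koszul complex is the minimal free resolution.
Syz_1 minimally generated by Koszul relations f_i*e_j - f_j*e_i (i<j): mu(Syz_1) = beta_2 = C(m,2) = m(m-1)/2
m=50
50*49/2 = 1225


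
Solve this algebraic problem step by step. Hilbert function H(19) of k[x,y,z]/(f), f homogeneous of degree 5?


C(21,2)-C(16,2)=210-120=90


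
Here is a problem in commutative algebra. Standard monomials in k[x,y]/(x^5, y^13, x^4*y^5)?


k[x,y]/I, I = (x^5, y^13, x^4*y^5)
Rect: 5x13=65. Corner: (5-4)x(13-5)=8.
dim = 65-8 = 57


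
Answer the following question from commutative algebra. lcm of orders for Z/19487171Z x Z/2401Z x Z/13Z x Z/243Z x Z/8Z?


Exponent = lcm of the cyclic orders; pairwise coprime => product.
11^7*7^4*13^1*3^5*2^3=19487171*2401*13*243*8=1182443965014312


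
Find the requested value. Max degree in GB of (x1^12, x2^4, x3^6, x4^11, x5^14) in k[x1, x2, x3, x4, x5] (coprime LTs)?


Pure powers, coprime LTs => already GB.
Degrees: 12, 4, 6, 11, 14
Max=14


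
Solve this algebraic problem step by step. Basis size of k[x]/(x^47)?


Basis: 1,x,...,x^46
dim=47


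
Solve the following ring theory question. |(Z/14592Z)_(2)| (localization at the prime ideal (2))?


2-primary part: 14592=2^8*57
Size=2^8=256


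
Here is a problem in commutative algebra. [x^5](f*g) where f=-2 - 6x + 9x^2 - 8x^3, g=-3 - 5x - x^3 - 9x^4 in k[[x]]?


[x^5] = sum a_i*b_j, i+j=5
  -6*-9=54
  9*-1=-9
Sum=45


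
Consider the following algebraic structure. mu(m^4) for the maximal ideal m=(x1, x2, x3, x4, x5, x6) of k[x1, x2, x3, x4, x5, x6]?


Graded Nakayama: mu(m^d) = dim_k (m^d/m^(d+1)) = #degree-4 monomials in 6 vars
C(n+d-1,d)=C(9,4)=126


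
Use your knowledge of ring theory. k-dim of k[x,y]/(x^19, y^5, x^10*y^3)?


k[x,y]/I, I = (x^19, y^5, x^10*y^3)
Rect: 19x5=95. Corner: (19-10)x(5-3)=18.
dim = 95-18 = 77


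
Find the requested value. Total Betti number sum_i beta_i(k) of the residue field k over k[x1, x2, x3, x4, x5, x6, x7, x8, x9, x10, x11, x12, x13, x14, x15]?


Koszul resolution: beta_i(k)=C(n,i), n=15
sum_i C(15,i) = 2^15 = 32768


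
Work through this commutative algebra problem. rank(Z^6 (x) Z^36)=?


rank(M(x)N) = rank(M)*rank(N)
6*36 = 216


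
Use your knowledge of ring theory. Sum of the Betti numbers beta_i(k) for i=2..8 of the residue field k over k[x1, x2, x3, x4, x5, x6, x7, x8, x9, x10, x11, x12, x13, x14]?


Koszul resolution: beta_i(k)=C(n,i), n=14
C(14,2)=91, C(14,3)=364, C(14,4)=1001, C(14,5)=2002, C(14,6)=3003, C(14,7)=3432, C(14,8)=3003
Sum=12896


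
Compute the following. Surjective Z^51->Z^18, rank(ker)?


rank(ker) = 51-18 = 33


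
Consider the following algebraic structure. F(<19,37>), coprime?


gcd(19,37)=1 => F=ab-a-b=19*37-19-37=703-56=647


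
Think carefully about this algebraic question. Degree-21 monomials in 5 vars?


C(d+n-1,n-1)=C(25,4)=12650


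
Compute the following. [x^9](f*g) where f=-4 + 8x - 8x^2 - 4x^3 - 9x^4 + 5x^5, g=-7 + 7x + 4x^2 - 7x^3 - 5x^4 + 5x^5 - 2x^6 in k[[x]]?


[x^9] = sum a_i*b_j, i+j=9
  -4*-2=8
  -9*5=-45
  5*-5=-25
Sum=-62


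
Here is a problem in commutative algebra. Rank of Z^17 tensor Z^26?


rank(M(x)N) = rank(M)*rank(N)
17*26 = 442


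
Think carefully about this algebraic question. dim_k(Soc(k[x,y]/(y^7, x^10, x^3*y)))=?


Socle = ann(m) = span of standard monomials u with x*u, y*u in I (staircase corners).
Minimal generators: x^10, x^3*y, y^7
Corners: x^2y^6, x^9
Socle dim=2


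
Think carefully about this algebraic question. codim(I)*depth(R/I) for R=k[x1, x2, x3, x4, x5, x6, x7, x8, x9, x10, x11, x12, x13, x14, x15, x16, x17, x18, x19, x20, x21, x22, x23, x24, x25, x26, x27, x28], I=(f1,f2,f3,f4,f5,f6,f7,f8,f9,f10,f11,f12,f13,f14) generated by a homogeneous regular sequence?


codim=14, depth=dim(R/I)=28-14=14
Product=14*14=196


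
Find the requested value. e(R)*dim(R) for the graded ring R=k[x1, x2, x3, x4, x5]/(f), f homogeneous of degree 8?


e(R)=deg(f)=8, dim(R)=5-1=4
e*dim=8*4=32


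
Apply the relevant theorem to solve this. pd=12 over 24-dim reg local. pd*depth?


pd+depth=24
depth=24-12=12
pd*depth=12*12=144


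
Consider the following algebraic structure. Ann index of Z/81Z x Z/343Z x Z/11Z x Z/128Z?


Exponent = lcm of the cyclic orders; pairwise coprime => product.
3^4*7^3*11^1*2^7=81*343*11*128=39118464


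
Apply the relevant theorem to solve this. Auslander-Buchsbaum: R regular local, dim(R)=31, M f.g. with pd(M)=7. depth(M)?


pd+depth=depth(R)=31
depth=31-7=24


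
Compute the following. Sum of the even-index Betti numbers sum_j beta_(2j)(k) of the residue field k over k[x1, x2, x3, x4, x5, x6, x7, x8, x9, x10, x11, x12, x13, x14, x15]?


Koszul resolution: beta_i(k)=C(n,i), n=15
sum_even C(15,i) = 2^(n-1) = 2^14 = 16384


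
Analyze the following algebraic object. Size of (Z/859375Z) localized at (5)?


5-primary part: 859375=5^7*11
Size=5^7=78125


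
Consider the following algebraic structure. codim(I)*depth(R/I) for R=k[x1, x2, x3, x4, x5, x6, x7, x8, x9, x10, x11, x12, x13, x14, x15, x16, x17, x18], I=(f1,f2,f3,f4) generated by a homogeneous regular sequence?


codim=4, depth=dim(R/I)=18-4=14
Product=4*14=56


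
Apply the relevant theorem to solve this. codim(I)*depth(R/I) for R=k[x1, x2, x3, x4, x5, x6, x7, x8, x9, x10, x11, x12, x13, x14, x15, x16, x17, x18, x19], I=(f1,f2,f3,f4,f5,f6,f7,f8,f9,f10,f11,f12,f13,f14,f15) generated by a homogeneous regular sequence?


codim=15, depth=dim(R/I)=19-15=4
Product=15*4=60


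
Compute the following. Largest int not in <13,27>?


gcd(13,27)=1 => F=ab-a-b=13*27-13-27=351-40=311


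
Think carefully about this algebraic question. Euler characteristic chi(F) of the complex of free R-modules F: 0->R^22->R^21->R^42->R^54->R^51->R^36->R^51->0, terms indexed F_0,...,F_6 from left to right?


chi = sum (-1)^i * rank:
(-1)^0*22=22
(-1)^1*21=-21
(-1)^2*42=42
(-1)^3*54=-54
(-1)^4*51=51
(-1)^5*36=-36
(-1)^6*51=51
chi=55


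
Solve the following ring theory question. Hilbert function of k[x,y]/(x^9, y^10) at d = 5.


k[x,y], I = (x^9, y^10), d = 5
Need i < 9 and d-i < 10.
Range: 0 <= i <= 5.
H(5) = 6


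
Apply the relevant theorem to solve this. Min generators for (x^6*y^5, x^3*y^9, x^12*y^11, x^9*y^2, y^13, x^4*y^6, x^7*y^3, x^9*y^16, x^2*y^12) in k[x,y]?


Remove redundant (divisible by others).
x^12*y^11 redundant.
x^9*y^16 redundant.
Min: x^9*y^2, x^7*y^3, x^6*y^5, x^4*y^6, x^3*y^9, x^2*y^12, y^13
Count=7


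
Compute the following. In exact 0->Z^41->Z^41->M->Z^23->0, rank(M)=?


Alt sum=0:
(-1)^0*41 + (-1)^1*41 + (-1)^2*? + (-1)^3*23=0
rank(M)=23


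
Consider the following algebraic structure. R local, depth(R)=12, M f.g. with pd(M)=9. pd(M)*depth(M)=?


pd+depth=12
depth=12-9=3
pd*depth=9*3=27


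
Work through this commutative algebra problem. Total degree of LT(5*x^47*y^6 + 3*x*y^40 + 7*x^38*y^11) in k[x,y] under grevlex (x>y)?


LT: 5*x^47*y^6
deg_x=47, deg_y=6
Total=47+6=53


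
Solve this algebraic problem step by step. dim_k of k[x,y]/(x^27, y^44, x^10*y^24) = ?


k[x,y]/I, I = (x^27, y^44, x^10*y^24)
Rect: 27x44=1188. Corner: (27-10)x(44-24)=340.
dim = 1188-340 = 848


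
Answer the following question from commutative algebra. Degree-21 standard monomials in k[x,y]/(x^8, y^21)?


k[x,y], I = (x^8, y^21), d = 21
Need i < 8 and d-i < 21.
Range: 1 <= i <= 7.
H(21) = 7


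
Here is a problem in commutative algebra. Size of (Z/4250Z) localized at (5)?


5-primary part: 4250=5^3*34
Size=5^3=125


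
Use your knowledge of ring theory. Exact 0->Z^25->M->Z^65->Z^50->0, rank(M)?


Alt sum=0:
(-1)^0*25 + (-1)^1*? + (-1)^2*65 + (-1)^3*50=0
rank(M)=40


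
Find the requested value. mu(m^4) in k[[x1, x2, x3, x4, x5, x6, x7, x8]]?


C(n+d-1,d)=C(11,4)=330


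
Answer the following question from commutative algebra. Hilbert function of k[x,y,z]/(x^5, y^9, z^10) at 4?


Need i<5, j<9, k<10 with i+j+k=4.
For each i, j ranges over max(0,4-i-9)..min(8,4-i):
  i=0: j in [0,4] -> 5
  i=1: j in [0,3] -> 4
  i=2: j in [0,2] -> 3
  i=3: j in [0,1] -> 2
  i=4: j in [0,0] -> 1
H(4) = 5+4+3+2+1 = 15


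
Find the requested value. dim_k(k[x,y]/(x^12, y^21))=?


Basis: x^i*y^j, i<12, j<21
12*21=252


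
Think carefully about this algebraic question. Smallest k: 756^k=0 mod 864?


756^k mod 864:
k=1: 756
k=2: 432
k=3: 0
First zero at k = 3


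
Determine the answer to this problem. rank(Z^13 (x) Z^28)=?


rank(M(x)N) = rank(M)*rank(N)
13*28 = 364


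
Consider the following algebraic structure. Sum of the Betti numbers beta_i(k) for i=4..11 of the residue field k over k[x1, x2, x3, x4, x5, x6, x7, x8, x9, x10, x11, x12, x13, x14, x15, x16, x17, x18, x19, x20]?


Koszul resolution: beta_i(k)=C(n,i), n=20
C(20,4)=4845, C(20,5)=15504, C(20,6)=38760, C(20,7)=77520, C(20,8)=125970, C(20,9)=167960, C(20,10)=184756, C(20,11)=167960
Sum=783275


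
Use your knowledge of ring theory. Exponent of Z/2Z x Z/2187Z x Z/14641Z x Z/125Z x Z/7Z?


Exponent = lcm of the cyclic orders; pairwise coprime => product.
2^1*3^7*11^4*5^3*7^1=2*2187*14641*125*7=56034767250


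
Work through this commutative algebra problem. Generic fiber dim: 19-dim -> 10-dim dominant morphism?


dim(fiber)=dim(X)-dim(Y)=19-10=9


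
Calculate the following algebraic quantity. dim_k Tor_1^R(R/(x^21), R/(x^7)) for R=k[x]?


Tor_1(R/I,R/J)=(I cap J)/IJ=(x^21)/(x^28)
dim=28-21=min(21,7)=7


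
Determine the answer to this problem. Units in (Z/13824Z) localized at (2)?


Local ring = Z/512Z.
phi(512) = 2^8*(2-1) = 256


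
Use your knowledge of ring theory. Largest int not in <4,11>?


gcd(4,11)=1 => F=ab-a-b=4*11-4-11=44-15=29


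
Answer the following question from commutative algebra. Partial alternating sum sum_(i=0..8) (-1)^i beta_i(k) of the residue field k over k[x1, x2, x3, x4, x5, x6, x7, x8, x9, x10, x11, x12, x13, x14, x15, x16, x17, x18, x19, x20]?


Koszul resolution: beta_i(k)=C(n,i), n=20
sum_(i=0..p) (-1)^i C(n,i) = (-1)^p C(n-1,p)
(-1)^8*C(19,8) = (-1)^8*75582 = 75582


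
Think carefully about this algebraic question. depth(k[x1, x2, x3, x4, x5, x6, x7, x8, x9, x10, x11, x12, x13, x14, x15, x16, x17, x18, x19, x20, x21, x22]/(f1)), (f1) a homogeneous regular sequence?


depth(R)=22
depth(R/I)=22-1=21


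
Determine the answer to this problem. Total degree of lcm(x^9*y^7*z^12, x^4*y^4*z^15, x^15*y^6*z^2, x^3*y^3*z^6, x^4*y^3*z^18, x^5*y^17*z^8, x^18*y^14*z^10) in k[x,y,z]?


lcm = componentwise max:
x: max(9,4,15,3,4,5,18)=18
y: max(7,4,6,3,3,17,14)=17
z: max(12,15,2,6,18,8,10)=18
Total=18+17+18=53


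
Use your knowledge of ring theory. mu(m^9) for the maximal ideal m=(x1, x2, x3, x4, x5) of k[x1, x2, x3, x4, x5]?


Graded Nakayama: mu(m^d) = dim_k (m^d/m^(d+1)) = #degree-9 monomials in 5 vars
C(n+d-1,d)=C(13,9)=715


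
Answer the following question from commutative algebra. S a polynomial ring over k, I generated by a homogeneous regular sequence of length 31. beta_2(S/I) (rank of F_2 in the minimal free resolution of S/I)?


Regular sequence => Koszul complex is the minimal free resolution.
Syz_1 minimally generated by Koszul relations f_i*e_j - f_j*e_i (i<j): mu(Syz_1) = beta_2 = C(m,2) = m(m-1)/2
m=31
31*30/2 = 465


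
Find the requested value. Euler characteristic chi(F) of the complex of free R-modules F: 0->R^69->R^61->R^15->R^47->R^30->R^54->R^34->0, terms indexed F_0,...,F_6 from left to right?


chi = sum (-1)^i * rank:
(-1)^0*69=69
(-1)^1*61=-61
(-1)^2*15=15
(-1)^3*47=-47
(-1)^4*30=30
(-1)^5*54=-54
(-1)^6*34=34
chi=-14


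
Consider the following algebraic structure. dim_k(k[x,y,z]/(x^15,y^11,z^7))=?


Basis: x^iy^jz^k, i<15,j<11,k<7
15*11*7=1155


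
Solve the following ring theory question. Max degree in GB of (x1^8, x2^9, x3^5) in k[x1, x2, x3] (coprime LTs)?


Pure powers, coprime LTs => already GB.
Degrees: 8, 9, 5
Max=9


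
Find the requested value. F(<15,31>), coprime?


gcd(15,31)=1 => F=ab-a-b=15*31-15-31=465-46=419


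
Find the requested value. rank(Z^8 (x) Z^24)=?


rank(M(x)N) = rank(M)*rank(N)
8*24 = 192


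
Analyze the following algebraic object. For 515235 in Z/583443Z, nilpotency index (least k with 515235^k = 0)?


515235^k mod 583443:
k=1: 515235
k=2: 540225
k=3: 259308
k=4: 194481
k=5: 0
First zero at k = 5


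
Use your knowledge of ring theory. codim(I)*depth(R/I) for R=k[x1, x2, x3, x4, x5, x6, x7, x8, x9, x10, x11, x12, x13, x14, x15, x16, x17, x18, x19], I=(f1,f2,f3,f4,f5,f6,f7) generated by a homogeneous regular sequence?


codim=7, depth=dim(R/I)=19-7=12
Product=7*12=84


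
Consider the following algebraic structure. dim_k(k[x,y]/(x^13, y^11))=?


Basis: x^i*y^j, i<13, j<11
13*11=143


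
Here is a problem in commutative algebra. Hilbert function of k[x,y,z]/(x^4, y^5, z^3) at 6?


Need i<4, j<5, k<3 with i+j+k=6.
For each i, j ranges over max(0,6-i-2)..min(4,6-i):
  i=0: j in [4,4] -> 1
  i=1: j in [3,4] -> 2
  i=2: j in [2,4] -> 3
  i=3: j in [1,3] -> 3
H(6) = 1+2+3+3 = 9


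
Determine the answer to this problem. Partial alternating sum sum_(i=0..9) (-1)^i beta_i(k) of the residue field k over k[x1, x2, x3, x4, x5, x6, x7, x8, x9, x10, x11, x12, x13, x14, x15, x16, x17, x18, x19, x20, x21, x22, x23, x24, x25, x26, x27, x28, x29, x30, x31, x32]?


Koszul resolution: beta_i(k)=C(n,i), n=32
sum_(i=0..p) (-1)^i C(n,i) = (-1)^p C(n-1,p)
(-1)^9*C(31,9) = (-1)^9*20160075 = -20160075


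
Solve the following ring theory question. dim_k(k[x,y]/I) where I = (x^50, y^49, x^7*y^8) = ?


k[x,y]/I, I = (x^50, y^49, x^7*y^8)
Rect: 50x49=2450. Corner: (50-7)x(49-8)=1763.
dim = 2450-1763 = 687


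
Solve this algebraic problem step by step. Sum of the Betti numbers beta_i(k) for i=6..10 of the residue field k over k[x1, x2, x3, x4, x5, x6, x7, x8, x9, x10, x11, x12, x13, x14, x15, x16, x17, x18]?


Koszul resolution: beta_i(k)=C(n,i), n=18
C(18,6)=18564, C(18,7)=31824, C(18,8)=43758, C(18,9)=48620, C(18,10)=43758
Sum=186524
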